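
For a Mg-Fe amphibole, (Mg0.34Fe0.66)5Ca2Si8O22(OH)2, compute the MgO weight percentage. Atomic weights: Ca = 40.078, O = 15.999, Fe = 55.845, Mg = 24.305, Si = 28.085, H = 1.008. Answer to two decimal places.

Molar mass of (Mg0.34Fe0.66)5Ca2Si8O22(OH)2 = 1.70*24.305 + 3.30*55.845 + 2*40.078 + 8*28.085 + 24*15.999 + 2*1.008 = 916.435 g/mol.
Each formula unit contains 1.70 Mg, equivalent to 1.70/1 = 1.7000 mol MgO.
M(MgO) = 1×24.305 + 1×15.999 = 40.304 g/mol.
Mass of MgO per formula unit = 1.7000 × 40.304 = 68.517 g.
MgO wt% = 68.517 / 916.435 × 100 = 7.48%.

7.48 wt%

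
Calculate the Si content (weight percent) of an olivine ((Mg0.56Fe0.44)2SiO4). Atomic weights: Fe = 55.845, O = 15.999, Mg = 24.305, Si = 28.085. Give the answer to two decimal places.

Molar mass of (Mg0.56Fe0.44)2SiO4: 1.12×24.305 + 0.88×55.845 + 1×28.085 + 4×15.999 = 168.446 g/mol.
Mass of Si per formula unit: 1 × 28.085 = 28.085 g.
Weight fraction Si = 28.085 / 168.446 = 0.1667.

16.67 weight percent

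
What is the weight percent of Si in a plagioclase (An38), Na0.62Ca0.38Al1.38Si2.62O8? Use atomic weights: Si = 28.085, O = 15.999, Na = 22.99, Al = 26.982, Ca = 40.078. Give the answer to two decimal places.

Formula mass = 0.62×22.99 + 0.38×40.078 + 1.38×26.982 + 2.62×28.085 + 8×15.999 = 268.293 g/mol, of which 73.583 g is Si.
So Si makes up 73.583/268.293 = 0.2743 of the mass, i.e. 27.43%.

27.43 mass %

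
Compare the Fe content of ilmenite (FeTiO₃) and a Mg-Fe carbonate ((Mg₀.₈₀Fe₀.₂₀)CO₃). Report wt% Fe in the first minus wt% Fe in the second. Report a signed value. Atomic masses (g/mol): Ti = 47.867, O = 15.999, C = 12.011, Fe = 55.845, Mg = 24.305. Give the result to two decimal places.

M(FeTiO₃) = 151.709 g/mol, so wt% Fe = 55.845/151.709 × 100 = 36.81%.
M((Mg₀.₈₀Fe₀.₂₀)CO₃) = 90.621 g/mol, so wt% Fe = 11.169/90.621 × 100 = 12.32%.
36.81 − 12.32 = 24.49 pp.

24.49 percentage points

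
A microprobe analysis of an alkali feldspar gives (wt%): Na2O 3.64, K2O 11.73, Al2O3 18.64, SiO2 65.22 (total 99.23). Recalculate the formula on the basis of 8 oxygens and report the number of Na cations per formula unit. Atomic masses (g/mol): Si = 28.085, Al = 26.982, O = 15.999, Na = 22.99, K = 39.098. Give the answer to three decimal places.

Na2O: 3.64/61.979 = 0.05873 mol → 0.11746 mol Na, 0.05873 mol O.
K2O: 11.73/94.195 = 0.12453 mol → 0.24906 mol K, 0.12453 mol O.
Al2O3: 18.64/101.961 = 0.18281 mol → 0.36562 mol Al, 0.54843 mol O.
SiO2: 65.22/60.083 = 1.08550 mol → 1.08550 mol Si, 2.17100 mol O.
Total oxygen = 2.90269 mol. Normalization factor = 8/2.90269 = 2.75606.
Na per 8 O = 0.11746 × 2.75606 = 0.324.

0.324 Na apfu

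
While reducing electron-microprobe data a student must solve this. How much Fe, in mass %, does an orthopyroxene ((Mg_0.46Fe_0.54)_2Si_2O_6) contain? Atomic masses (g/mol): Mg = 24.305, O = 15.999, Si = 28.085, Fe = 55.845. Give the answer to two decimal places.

25.68 mass %

M((Mg_0.46Fe_0.54)_2Si_2O_6) = 234.837 g/mol.
Fe contributes 1.08 × 55.845 = 60.313 g per mole.
60.313/234.837 = 0.2568 → 25.68%.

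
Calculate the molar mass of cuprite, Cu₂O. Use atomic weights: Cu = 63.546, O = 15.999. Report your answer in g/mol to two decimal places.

M = 2×63.546 + 1×15.999

143.09 g/mol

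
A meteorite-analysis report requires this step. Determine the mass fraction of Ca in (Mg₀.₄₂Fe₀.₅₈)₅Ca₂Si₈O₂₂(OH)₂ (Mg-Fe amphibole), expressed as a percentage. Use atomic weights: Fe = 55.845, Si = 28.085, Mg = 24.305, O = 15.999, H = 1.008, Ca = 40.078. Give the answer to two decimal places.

M((Mg₀.₄₂Fe₀.₅₈)₅Ca₂Si₈O₂₂(OH)₂) = 903.819 g/mol.
Ca contributes 2 × 40.078 = 80.156 g per mole.
80.156/903.819 = 0.0887 → 8.87%.

8.87 weight percent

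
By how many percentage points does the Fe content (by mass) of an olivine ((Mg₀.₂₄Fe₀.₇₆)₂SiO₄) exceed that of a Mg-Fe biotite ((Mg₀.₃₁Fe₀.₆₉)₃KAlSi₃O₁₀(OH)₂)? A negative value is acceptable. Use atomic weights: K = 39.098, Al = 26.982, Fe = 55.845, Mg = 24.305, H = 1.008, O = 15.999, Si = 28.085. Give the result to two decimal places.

21.04 percentage points

Fe in (Mg₀.₂₄Fe₀.₇₆)₂SiO₄: molar mass 188.632 g/mol; 1.52×55.845 = 84.884 g → 45.00 wt%.
Fe in (Mg₀.₃₁Fe₀.₆₉)₃KAlSi₃O₁₀(OH)₂: molar mass 482.542 g/mol; 2.07×55.845 = 115.599 g → 23.96 wt%.
Difference = 45.00 − 23.96 = 21.04 percentage points.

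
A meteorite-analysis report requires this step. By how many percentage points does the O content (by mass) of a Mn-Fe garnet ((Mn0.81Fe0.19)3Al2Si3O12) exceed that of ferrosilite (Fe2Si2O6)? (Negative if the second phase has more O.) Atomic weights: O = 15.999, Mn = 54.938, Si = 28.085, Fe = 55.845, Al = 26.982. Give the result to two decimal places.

O in (Mn0.81Fe0.19)3Al2Si3O12: molar mass 495.538 g/mol; 12×15.999 = 191.988 g → 38.74 wt%.
O in Fe2Si2O6: molar mass 263.854 g/mol; 6×15.999 = 95.994 g → 36.38 wt%.
Difference = 38.74 − 36.38 = 2.36 percentage points.

2.36 percentage points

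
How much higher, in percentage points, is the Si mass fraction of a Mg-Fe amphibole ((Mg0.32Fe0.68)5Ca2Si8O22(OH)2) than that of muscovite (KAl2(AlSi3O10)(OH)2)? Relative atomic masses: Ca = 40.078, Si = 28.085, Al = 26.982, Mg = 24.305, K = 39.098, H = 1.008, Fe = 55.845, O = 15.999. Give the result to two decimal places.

3.28 percentage points

Si in (Mg0.32Fe0.68)5Ca2Si8O22(OH)2: molar mass 919.589 g/mol; 8×28.085 = 224.680 g → 24.43 wt%.
Si in KAl2(AlSi3O10)(OH)2: molar mass 398.303 g/mol; 3×28.085 = 84.255 g → 21.15 wt%.
Difference = 24.43 − 21.15 = 3.28 percentage points.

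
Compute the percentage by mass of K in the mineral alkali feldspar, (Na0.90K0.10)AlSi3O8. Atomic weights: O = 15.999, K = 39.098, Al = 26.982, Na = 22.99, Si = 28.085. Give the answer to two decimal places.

1.48 weight percent

Molar mass of (Na0.90K0.10)AlSi3O8: 0.90·22.99 + 0.10·39.098 + 1·26.982 + 3·28.085 + 8·15.999 = 263.830 g/mol.
Mass of K per formula unit: 0.10 × 39.098 = 3.910 g.
Weight fraction K = 3.910 / 263.830 = 0.0148.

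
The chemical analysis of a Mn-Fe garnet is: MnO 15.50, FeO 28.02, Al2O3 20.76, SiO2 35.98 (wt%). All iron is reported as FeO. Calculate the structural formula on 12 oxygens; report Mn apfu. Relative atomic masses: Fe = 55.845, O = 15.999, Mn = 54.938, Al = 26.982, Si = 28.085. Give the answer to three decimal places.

15.50 wt% MnO ÷ 70.937 g/mol = 0.21850 mol, giving 0.21850 Mn and 0.21850 O.
28.02 wt% FeO ÷ 71.844 g/mol = 0.39001 mol, giving 0.39001 Fe and 0.39001 O.
20.76 wt% Al2O3 ÷ 101.961 g/mol = 0.20361 mol, giving 0.40722 Al and 0.61083 O.
35.98 wt% SiO2 ÷ 60.083 g/mol = 0.59884 mol, giving 0.59884 Si and 1.19768 O.
Oxygen sums to 2.41702; scaling by 12/2.41702 = 4.96479 puts the formula on 12 O.
Mn: 0.21850 × 4.96479 = 1.085 atoms per formula unit.

1.085 Mn apfu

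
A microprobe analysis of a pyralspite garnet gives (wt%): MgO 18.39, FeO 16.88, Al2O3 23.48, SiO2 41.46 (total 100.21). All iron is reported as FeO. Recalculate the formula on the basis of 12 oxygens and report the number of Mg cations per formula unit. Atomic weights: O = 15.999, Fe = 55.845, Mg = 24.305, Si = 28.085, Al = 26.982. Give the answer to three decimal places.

18.39 wt% MgO ÷ 40.304 g/mol = 0.45628 mol, giving 0.45628 Mg and 0.45628 O.
16.88 wt% FeO ÷ 71.844 g/mol = 0.23495 mol, giving 0.23495 Fe and 0.23495 O.
23.48 wt% Al2O3 ÷ 101.961 g/mol = 0.23028 mol, giving 0.46056 Al and 0.69084 O.
41.46 wt% SiO2 ÷ 60.083 g/mol = 0.69005 mol, giving 0.69005 Si and 1.38010 O.
Oxygen sums to 2.76217; scaling by 12/2.76217 = 4.34441 puts the formula on 12 O.
Mg: 0.45628 × 4.34441 = 1.982 atoms per formula unit.

1.982 Mg apfu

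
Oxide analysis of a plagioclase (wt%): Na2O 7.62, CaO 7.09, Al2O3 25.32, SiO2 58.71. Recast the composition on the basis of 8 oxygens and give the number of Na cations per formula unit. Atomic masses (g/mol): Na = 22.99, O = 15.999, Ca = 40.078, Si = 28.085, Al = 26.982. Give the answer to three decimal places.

0.667 Na apfu

Na2O (M=61.979): mol = 0.12294; Na = 0.24588, O = 0.12294.
CaO (M=56.077): mol = 0.12643; Ca = 0.12643, O = 0.12643.
Al2O3 (M=101.961): mol = 0.24833; Al = 0.49666, O = 0.74499.
SiO2 (M=60.083): mol = 0.97715; Si = 0.97715, O = 1.95430.
ΣO = 2.94866; factor = 8/ΣO = 2.71310.
Na apfu = 0.24588 × 2.71310 = 0.667.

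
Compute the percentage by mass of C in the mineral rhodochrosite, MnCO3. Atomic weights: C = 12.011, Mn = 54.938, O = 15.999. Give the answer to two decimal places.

M(MnCO3) = 114.946 g/mol.
C contributes 1 × 12.011 = 12.011 g per mole.
12.011/114.946 = 0.1045 → 10.45%.

10.45 wt%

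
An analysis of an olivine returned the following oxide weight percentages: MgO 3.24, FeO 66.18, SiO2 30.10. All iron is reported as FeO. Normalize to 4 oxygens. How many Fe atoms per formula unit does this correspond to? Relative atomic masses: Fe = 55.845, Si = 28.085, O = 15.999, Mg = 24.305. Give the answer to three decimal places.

MgO: 3.24/40.304 = 0.08039 mol → 0.08039 mol Mg, 0.08039 mol O.
FeO: 66.18/71.844 = 0.92116 mol → 0.92116 mol Fe, 0.92116 mol O.
SiO2: 30.10/60.083 = 0.50097 mol → 0.50097 mol Si, 1.00194 mol O.
Total oxygen = 2.00349 mol. Normalization factor = 4/2.00349 = 1.99652.
Fe per 4 O = 0.92116 × 1.99652 = 1.839.

1.839 Fe apfu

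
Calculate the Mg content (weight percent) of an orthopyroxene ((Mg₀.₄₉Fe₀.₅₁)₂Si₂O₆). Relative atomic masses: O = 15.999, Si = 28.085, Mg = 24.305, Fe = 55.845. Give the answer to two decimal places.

Formula mass = 0.98×24.305 + 1.02×55.845 + 2×28.085 + 6×15.999 = 232.945 g/mol, of which 23.819 g is Mg.
So Mg makes up 23.819/232.945 = 0.1023 of the mass, i.e. 10.23%.

10.23 weight percent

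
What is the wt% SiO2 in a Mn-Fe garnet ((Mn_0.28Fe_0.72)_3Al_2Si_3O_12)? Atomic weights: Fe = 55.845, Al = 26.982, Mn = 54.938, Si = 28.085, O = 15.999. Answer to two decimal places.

36.27 wt%

Molar mass of (Mn_0.28Fe_0.72)_3Al_2Si_3O_12 = 0.84·54.938 + 2.16·55.845 + 2·26.982 + 3·28.085 + 12·15.999 = 496.980 g/mol.
Each formula unit contains 3 Si, equivalent to 3/1 = 3.0000 mol SiO2.
M(SiO2) = 1×28.085 + 2×15.999 = 60.083 g/mol.
Mass of SiO2 per formula unit = 3.0000 × 60.083 = 180.249 g.
SiO2 wt% = 180.249 / 496.980 × 100 = 36.27%.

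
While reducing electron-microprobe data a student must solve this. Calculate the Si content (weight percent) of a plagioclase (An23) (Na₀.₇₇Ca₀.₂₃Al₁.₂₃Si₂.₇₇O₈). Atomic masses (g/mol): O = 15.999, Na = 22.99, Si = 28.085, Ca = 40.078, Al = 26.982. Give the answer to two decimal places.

29.26 weight percent

M(Na₀.₇₇Ca₀.₂₃Al₁.₂₃Si₂.₇₇O₈) = 265.896 g/mol.
Si contributes 2.77 × 28.085 = 77.795 g per mole.
77.795/265.896 = 0.2926 → 29.26%.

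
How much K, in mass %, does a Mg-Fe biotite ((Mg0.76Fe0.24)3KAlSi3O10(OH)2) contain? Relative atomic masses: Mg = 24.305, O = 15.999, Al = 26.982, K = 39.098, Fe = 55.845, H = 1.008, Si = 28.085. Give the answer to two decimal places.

M((Mg0.76Fe0.24)3KAlSi3O10(OH)2) = 439.963 g/mol.
K contributes 1 × 39.098 = 39.098 g per mole.
39.098/439.963 = 0.0889 → 8.89%.

8.89 mass %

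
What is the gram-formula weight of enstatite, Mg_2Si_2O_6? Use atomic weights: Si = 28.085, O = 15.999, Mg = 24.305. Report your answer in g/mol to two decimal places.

M = 2·24.305 + 2·28.085 + 6·15.999

200.77 g/mol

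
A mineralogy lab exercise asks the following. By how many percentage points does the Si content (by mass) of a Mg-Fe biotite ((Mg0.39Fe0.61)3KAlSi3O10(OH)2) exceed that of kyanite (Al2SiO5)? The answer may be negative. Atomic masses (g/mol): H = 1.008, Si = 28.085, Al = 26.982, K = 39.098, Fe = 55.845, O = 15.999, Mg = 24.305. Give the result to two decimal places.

0.41 percentage points

First mineral: 84.255 g Si in 474.972 g formula = 17.74 wt% Si.
Second mineral: 28.085 g Si in 162.044 g formula = 17.33 wt% Si.
17.74% − 17.33% gives a difference of 0.41 percentage points.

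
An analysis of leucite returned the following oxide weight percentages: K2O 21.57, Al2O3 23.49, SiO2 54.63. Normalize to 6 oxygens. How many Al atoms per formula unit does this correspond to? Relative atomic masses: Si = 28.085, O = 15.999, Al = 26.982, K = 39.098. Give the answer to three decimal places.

K2O (M=94.195): mol = 0.22899; K = 0.45798, O = 0.22899.
Al2O3 (M=101.961): mol = 0.23038; Al = 0.46076, O = 0.69114.
SiO2 (M=60.083): mol = 0.90924; Si = 0.90924, O = 1.81848.
ΣO = 2.73861; factor = 6/ΣO = 2.19089.
Al apfu = 0.46076 × 2.19089 = 1.009.

1.009 Al apfu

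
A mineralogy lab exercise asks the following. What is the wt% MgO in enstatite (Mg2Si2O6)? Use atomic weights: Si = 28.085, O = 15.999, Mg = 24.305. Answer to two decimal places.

40.15 wt%

Molar mass of Mg2Si2O6 = 2·24.305 + 2·28.085 + 6·15.999 = 200.774 g/mol.
Each formula unit contains 2 Mg, equivalent to 2/1 = 2.0000 mol MgO.
M(MgO) = 1×24.305 + 1×15.999 = 40.304 g/mol.
Mass of MgO per formula unit = 2.0000 × 40.304 = 80.608 g.
MgO wt% = 80.608 / 200.774 × 100 = 40.15%.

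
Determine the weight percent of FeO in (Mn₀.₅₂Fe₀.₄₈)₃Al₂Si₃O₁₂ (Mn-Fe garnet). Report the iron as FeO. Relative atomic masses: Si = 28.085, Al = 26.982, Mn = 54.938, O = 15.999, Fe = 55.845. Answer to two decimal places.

20.84 wt%

Molar mass of (Mn₀.₅₂Fe₀.₄₈)₃Al₂Si₃O₁₂ = 1.56·54.938 + 1.44·55.845 + 2·26.982 + 3·28.085 + 12·15.999 = 496.327 g/mol.
Each formula unit contains 1.44 Fe, equivalent to 1.44/1 = 1.4400 mol FeO.
M(FeO) = 1×55.845 + 1×15.999 = 71.844 g/mol.
Mass of FeO per formula unit = 1.4400 × 71.844 = 103.455 g.
FeO wt% = 103.455 / 496.327 × 100 = 20.84%.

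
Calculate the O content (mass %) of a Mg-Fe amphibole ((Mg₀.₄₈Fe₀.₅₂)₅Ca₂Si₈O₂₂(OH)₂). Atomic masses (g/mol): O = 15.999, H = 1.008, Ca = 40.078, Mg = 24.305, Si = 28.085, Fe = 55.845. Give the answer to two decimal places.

42.93 mass %

M((Mg₀.₄₈Fe₀.₅₂)₅Ca₂Si₈O₂₂(OH)₂) = 894.357 g/mol.
O contributes 24 × 15.999 = 383.976 g per mole.
383.976/894.357 = 0.4293 → 42.93%.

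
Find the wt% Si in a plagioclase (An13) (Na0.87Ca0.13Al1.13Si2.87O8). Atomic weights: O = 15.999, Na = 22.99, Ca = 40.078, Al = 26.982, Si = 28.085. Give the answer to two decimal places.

30.50 wt%

M(Na0.87Ca0.13Al1.13Si2.87O8) = 264.297 g/mol.
Si contributes 2.87 × 28.085 = 80.604 g per mole.
80.604/264.297 = 0.3050 → 30.50%.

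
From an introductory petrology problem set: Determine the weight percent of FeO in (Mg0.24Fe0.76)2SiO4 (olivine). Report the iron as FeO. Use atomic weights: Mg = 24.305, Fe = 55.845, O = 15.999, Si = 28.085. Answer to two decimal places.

Molar mass of (Mg0.24Fe0.76)2SiO4 = 0.48×24.305 + 1.52×55.845 + 1×28.085 + 4×15.999 = 188.632 g/mol.
Each formula unit contains 1.52 Fe, equivalent to 1.52/1 = 1.5200 mol FeO.
M(FeO) = 1×55.845 + 1×15.999 = 71.844 g/mol.
Mass of FeO per formula unit = 1.5200 × 71.844 = 109.203 g.
FeO wt% = 109.203 / 188.632 × 100 = 57.89%.

57.89 wt%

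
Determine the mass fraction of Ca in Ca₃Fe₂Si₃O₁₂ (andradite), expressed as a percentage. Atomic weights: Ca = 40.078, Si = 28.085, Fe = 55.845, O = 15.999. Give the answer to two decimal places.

23.66 mass %

M(Ca₃Fe₂Si₃O₁₂) = 508.167 g/mol.
Ca contributes 3 × 40.078 = 120.234 g per mole.
120.234/508.167 = 0.2366 → 23.66%.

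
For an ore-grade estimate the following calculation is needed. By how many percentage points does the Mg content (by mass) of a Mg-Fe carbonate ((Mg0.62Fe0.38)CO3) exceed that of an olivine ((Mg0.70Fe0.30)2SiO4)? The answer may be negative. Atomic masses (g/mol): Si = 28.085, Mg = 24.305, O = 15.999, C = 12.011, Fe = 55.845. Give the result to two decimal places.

Mg in (Mg0.62Fe0.38)CO3: molar mass 96.298 g/mol; 0.62×24.305 = 15.069 g → 15.65 wt%.
Mg in (Mg0.70Fe0.30)2SiO4: molar mass 159.615 g/mol; 1.40×24.305 = 34.027 g → 21.32 wt%.
Difference = 15.65 − 21.32 = -5.67 percentage points.

-5.67 percentage points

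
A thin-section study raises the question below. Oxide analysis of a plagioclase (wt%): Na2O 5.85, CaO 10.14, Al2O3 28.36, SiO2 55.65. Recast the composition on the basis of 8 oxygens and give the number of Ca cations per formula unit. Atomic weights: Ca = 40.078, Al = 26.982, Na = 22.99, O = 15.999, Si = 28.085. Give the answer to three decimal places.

5.85 wt% Na2O ÷ 61.979 g/mol = 0.09439 mol, giving 0.18878 Na and 0.09439 O.
10.14 wt% CaO ÷ 56.077 g/mol = 0.18082 mol, giving 0.18082 Ca and 0.18082 O.
28.36 wt% Al2O3 ÷ 101.961 g/mol = 0.27815 mol, giving 0.55630 Al and 0.83445 O.
55.65 wt% SiO2 ÷ 60.083 g/mol = 0.92622 mol, giving 0.92622 Si and 1.85244 O.
Oxygen sums to 2.96210; scaling by 8/2.96210 = 2.70079 puts the formula on 8 O.
Ca: 0.18082 × 2.70079 = 0.488 atoms per formula unit.

0.488 Ca apfu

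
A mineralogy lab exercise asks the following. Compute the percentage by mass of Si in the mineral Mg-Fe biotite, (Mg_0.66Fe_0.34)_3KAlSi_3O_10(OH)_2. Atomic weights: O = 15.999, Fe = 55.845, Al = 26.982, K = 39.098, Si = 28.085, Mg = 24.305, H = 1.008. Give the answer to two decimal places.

Formula mass = 1.98·24.305 + 1.02·55.845 + 1·39.098 + 1·26.982 + 3·28.085 + 12·15.999 + 2·1.008 = 449.425 g/mol, of which 84.255 g is Si.
So Si makes up 84.255/449.425 = 0.1875 of the mass, i.e. 18.75%.

18.75 wt%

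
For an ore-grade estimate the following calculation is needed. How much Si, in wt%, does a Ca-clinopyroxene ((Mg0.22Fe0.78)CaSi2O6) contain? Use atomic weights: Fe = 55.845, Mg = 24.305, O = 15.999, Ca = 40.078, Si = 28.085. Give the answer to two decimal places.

23.29 wt%

Molar mass of (Mg0.22Fe0.78)CaSi2O6: 0.22×24.305 + 0.78×55.845 + 1×40.078 + 2×28.085 + 6×15.999 = 241.148 g/mol.
Mass of Si per formula unit: 2 × 28.085 = 56.170 g.
Weight fraction Si = 56.170 / 241.148 = 0.2329.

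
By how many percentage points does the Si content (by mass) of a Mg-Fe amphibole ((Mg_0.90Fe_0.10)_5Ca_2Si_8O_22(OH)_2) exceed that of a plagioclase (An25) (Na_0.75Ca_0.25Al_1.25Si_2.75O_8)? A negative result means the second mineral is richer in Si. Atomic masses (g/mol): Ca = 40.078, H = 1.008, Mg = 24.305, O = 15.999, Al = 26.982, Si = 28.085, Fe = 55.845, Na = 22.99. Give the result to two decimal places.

-1.88 percentage points

M((Mg_0.90Fe_0.10)_5Ca_2Si_8O_22(OH)_2) = 828.123 g/mol, so wt% Si = 224.680/828.123 × 100 = 27.13%.
M(Na_0.75Ca_0.25Al_1.25Si_2.75O_8) = 266.215 g/mol, so wt% Si = 77.234/266.215 × 100 = 29.01%.
27.13 − 29.01 = -1.88 pp.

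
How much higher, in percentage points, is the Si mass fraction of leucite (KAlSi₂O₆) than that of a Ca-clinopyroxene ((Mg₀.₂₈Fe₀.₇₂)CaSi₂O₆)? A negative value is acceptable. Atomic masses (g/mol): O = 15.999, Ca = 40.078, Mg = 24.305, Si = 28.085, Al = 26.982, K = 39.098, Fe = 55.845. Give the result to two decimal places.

2.26 percentage points

Si in KAlSi₂O₆: molar mass 218.244 g/mol; 2×28.085 = 56.170 g → 25.74 wt%.
Si in (Mg₀.₂₈Fe₀.₇₂)CaSi₂O₆: molar mass 239.256 g/mol; 2×28.085 = 56.170 g → 23.48 wt%.
Difference = 25.74 − 23.48 = 2.26 percentage points.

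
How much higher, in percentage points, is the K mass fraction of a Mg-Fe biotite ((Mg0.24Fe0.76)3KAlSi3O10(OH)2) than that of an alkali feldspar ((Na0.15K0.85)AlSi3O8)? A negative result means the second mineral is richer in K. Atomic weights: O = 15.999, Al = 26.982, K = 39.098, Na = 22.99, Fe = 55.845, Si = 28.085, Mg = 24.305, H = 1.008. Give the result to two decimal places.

First mineral: 39.098 g K in 489.165 g formula = 7.99 wt% K.
Second mineral: 33.233 g K in 275.911 g formula = 12.04 wt% K.
7.99% − 12.04% gives a difference of -4.05 percentage points.

-4.05 percentage points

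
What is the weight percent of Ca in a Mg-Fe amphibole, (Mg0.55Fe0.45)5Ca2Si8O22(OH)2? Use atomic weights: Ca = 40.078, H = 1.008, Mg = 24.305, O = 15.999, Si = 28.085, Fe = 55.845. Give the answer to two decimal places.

M((Mg0.55Fe0.45)5Ca2Si8O22(OH)2) = 883.318 g/mol.
Ca contributes 2 × 40.078 = 80.156 g per mole.
80.156/883.318 = 0.0907 → 9.07%.

9.07 mass %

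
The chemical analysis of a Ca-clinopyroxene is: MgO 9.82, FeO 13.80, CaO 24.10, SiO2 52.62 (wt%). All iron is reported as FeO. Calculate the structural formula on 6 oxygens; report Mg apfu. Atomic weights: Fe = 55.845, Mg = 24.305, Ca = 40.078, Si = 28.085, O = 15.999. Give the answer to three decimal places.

0.559 Mg apfu

9.82 wt% MgO ÷ 40.304 g/mol = 0.24365 mol, giving 0.24365 Mg and 0.24365 O.
13.80 wt% FeO ÷ 71.844 g/mol = 0.19208 mol, giving 0.19208 Fe and 0.19208 O.
24.10 wt% CaO ÷ 56.077 g/mol = 0.42977 mol, giving 0.42977 Ca and 0.42977 O.
52.62 wt% SiO2 ÷ 60.083 g/mol = 0.87579 mol, giving 0.87579 Si and 1.75158 O.
Oxygen sums to 2.61708; scaling by 6/2.61708 = 2.29263 puts the formula on 6 O.
Mg: 0.24365 × 2.29263 = 0.559 atoms per formula unit.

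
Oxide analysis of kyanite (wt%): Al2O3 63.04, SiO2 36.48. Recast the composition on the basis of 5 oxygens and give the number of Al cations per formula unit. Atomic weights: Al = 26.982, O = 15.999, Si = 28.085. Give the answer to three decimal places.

2.014 Al apfu

63.04 wt% Al2O3 ÷ 101.961 g/mol = 0.61828 mol, giving 1.23656 Al and 1.85484 O.
36.48 wt% SiO2 ÷ 60.083 g/mol = 0.60716 mol, giving 0.60716 Si and 1.21432 O.
Oxygen sums to 3.06916; scaling by 5/3.06916 = 1.62911 puts the formula on 5 O.
Al: 1.23656 × 1.62911 = 2.014 atoms per formula unit.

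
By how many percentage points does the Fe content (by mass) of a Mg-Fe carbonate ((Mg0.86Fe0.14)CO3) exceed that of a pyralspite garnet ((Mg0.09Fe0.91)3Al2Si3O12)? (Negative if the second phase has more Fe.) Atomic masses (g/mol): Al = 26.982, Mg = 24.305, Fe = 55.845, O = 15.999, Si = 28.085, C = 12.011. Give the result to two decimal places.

M((Mg0.86Fe0.14)CO3) = 88.729 g/mol, so wt% Fe = 7.818/88.729 × 100 = 8.81%.
M((Mg0.09Fe0.91)3Al2Si3O12) = 489.226 g/mol, so wt% Fe = 152.457/489.226 × 100 = 31.16%.
8.81 − 31.16 = -22.35 pp.

-22.35 percentage points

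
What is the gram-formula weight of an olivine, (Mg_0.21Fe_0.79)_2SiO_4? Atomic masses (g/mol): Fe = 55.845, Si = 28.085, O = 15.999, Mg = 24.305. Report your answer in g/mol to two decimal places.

M = 0.42×24.305 + 1.58×55.845 + 1×28.085 + 4×15.999

190.52 g/mol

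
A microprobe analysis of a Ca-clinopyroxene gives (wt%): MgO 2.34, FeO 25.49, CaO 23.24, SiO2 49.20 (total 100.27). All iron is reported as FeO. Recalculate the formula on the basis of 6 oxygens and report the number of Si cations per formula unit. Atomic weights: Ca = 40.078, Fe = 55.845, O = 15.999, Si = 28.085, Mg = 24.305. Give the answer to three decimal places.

1.993 Si apfu

MgO: 2.34/40.304 = 0.05806 mol → 0.05806 mol Mg, 0.05806 mol O.
FeO: 25.49/71.844 = 0.35480 mol → 0.35480 mol Fe, 0.35480 mol O.
CaO: 23.24/56.077 = 0.41443 mol → 0.41443 mol Ca, 0.41443 mol O.
SiO2: 49.20/60.083 = 0.81887 mol → 0.81887 mol Si, 1.63774 mol O.
Total oxygen = 2.46503 mol. Normalization factor = 6/2.46503 = 2.43405.
Si per 6 O = 0.81887 × 2.43405 = 1.993.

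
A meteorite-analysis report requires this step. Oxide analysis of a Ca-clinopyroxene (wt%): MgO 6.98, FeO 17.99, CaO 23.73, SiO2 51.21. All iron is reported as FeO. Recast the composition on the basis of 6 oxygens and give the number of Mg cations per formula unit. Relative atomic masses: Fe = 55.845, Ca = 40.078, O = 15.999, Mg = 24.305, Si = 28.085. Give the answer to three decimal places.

6.98 wt% MgO ÷ 40.304 g/mol = 0.17318 mol, giving 0.17318 Mg and 0.17318 O.
17.99 wt% FeO ÷ 71.844 g/mol = 0.25040 mol, giving 0.25040 Fe and 0.25040 O.
23.73 wt% CaO ÷ 56.077 g/mol = 0.42317 mol, giving 0.42317 Ca and 0.42317 O.
51.21 wt% SiO2 ÷ 60.083 g/mol = 0.85232 mol, giving 0.85232 Si and 1.70464 O.
Oxygen sums to 2.55139; scaling by 6/2.55139 = 2.35166 puts the formula on 6 O.
Mg: 0.17318 × 2.35166 = 0.407 atoms per formula unit.

0.407 Mg apfu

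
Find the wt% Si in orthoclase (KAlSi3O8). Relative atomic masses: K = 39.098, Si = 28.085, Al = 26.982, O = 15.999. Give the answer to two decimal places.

30.27 wt%

Formula mass = 1·39.098 + 1·26.982 + 3·28.085 + 8·15.999 = 278.327 g/mol, of which 84.255 g is Si.
So Si makes up 84.255/278.327 = 0.3027 of the mass, i.e. 30.27%.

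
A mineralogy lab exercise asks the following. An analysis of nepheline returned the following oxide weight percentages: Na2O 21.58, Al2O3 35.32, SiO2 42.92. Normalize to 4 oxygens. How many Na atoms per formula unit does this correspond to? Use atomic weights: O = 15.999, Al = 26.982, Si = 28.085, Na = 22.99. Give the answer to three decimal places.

Na2O: 21.58/61.979 = 0.34818 mol → 0.69636 mol Na, 0.34818 mol O.
Al2O3: 35.32/101.961 = 0.34641 mol → 0.69282 mol Al, 1.03923 mol O.
SiO2: 42.92/60.083 = 0.71435 mol → 0.71435 mol Si, 1.42870 mol O.
Total oxygen = 2.81611 mol. Normalization factor = 4/2.81611 = 1.42040.
Na per 4 O = 0.69636 × 1.42040 = 0.989.

0.989 Na apfu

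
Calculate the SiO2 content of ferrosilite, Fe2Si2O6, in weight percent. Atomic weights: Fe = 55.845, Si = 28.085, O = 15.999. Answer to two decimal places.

45.54 wt%

Molar mass of Fe2Si2O6 = 2·55.845 + 2·28.085 + 6·15.999 = 263.854 g/mol.
Each formula unit contains 2 Si, equivalent to 2/1 = 2.0000 mol SiO2.
M(SiO2) = 1×28.085 + 2×15.999 = 60.083 g/mol.
Mass of SiO2 per formula unit = 2.0000 × 60.083 = 120.166 g.
SiO2 wt% = 120.166 / 263.854 × 100 = 45.54%.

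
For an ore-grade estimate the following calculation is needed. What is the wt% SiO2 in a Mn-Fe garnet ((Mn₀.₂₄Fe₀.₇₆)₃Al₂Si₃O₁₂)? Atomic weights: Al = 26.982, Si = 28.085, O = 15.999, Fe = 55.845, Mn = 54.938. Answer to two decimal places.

Formula mass = 497.089 g/mol.
3 Si → 3.0000 mol SiO2 per formula unit; M(SiO2) = 60.083, so SiO2 mass = 180.249 g.
180.249/497.089 × 100 = 36.26 wt%.

36.26 wt%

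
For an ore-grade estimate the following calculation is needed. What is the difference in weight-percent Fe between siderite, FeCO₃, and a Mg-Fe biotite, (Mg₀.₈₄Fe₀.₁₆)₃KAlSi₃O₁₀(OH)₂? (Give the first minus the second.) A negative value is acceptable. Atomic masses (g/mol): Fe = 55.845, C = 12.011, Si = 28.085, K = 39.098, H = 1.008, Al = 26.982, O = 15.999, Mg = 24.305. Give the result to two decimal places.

M(FeCO₃) = 115.853 g/mol, so wt% Fe = 55.845/115.853 × 100 = 48.20%.
M((Mg₀.₈₄Fe₀.₁₆)₃KAlSi₃O₁₀(OH)₂) = 432.393 g/mol, so wt% Fe = 26.806/432.393 × 100 = 6.20%.
48.20 − 6.20 = 42.00 pp.

42.00 percentage points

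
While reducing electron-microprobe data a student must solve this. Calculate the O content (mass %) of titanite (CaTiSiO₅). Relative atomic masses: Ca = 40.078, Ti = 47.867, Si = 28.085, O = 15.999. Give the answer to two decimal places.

Formula mass = 1*40.078 + 1*47.867 + 1*28.085 + 5*15.999 = 196.025 g/mol, of which 79.995 g is O.
So O makes up 79.995/196.025 = 0.4081 of the mass, i.e. 40.81%.

40.81 mass %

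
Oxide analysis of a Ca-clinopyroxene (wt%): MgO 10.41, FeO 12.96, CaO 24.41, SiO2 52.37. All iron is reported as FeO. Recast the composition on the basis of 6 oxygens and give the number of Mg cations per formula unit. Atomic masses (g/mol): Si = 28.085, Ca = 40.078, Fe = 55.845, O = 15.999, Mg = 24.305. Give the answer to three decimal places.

0.592 Mg apfu

10.41 wt% MgO ÷ 40.304 g/mol = 0.25829 mol, giving 0.25829 Mg and 0.25829 O.
12.96 wt% FeO ÷ 71.844 g/mol = 0.18039 mol, giving 0.18039 Fe and 0.18039 O.
24.41 wt% CaO ÷ 56.077 g/mol = 0.43529 mol, giving 0.43529 Ca and 0.43529 O.
52.37 wt% SiO2 ÷ 60.083 g/mol = 0.87163 mol, giving 0.87163 Si and 1.74326 O.
Oxygen sums to 2.61723; scaling by 6/2.61723 = 2.29250 puts the formula on 6 O.
Mg: 0.25829 × 2.29250 = 0.592 atoms per formula unit.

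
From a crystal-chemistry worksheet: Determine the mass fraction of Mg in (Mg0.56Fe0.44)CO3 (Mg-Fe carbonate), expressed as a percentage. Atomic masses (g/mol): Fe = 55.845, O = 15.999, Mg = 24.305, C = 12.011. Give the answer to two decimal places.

M((Mg0.56Fe0.44)CO3) = 98.191 g/mol.
Mg contributes 0.56 × 24.305 = 13.611 g per mole.
13.611/98.191 = 0.1386 → 13.86%.

13.86 wt%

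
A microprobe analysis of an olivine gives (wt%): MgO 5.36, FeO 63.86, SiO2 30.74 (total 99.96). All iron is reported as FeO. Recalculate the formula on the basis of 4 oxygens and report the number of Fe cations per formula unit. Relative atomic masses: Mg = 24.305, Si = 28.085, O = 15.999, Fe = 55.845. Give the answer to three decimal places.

1.739 Fe apfu

MgO (M=40.304): mol = 0.13299; Mg = 0.13299, O = 0.13299.
FeO (M=71.844): mol = 0.88887; Fe = 0.88887, O = 0.88887.
SiO2 (M=60.083): mol = 0.51163; Si = 0.51163, O = 1.02326.
ΣO = 2.04512; factor = 4/ΣO = 1.95588.
Fe apfu = 0.88887 × 1.95588 = 1.739.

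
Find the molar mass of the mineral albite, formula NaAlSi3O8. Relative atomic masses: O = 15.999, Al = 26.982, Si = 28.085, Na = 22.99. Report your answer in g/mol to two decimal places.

M = 1·22.99 + 1·26.982 + 3·28.085 + 8·15.999

262.22 g/mol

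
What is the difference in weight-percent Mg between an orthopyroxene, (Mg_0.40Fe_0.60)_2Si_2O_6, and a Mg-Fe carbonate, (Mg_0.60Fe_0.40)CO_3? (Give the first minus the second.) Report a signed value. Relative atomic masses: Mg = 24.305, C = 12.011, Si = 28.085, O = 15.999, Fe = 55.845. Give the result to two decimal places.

Mg in (Mg_0.40Fe_0.60)_2Si_2O_6: molar mass 238.622 g/mol; 0.80×24.305 = 19.444 g → 8.15 wt%.
Mg in (Mg_0.60Fe_0.40)CO_3: molar mass 96.929 g/mol; 0.60×24.305 = 14.583 g → 15.05 wt%.
Difference = 8.15 − 15.05 = -6.90 percentage points.

-6.90 percentage points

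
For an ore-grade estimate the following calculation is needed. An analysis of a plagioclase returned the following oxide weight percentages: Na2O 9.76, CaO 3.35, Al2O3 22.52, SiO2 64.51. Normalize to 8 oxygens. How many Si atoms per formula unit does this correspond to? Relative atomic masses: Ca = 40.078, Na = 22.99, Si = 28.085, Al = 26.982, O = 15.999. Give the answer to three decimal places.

9.76 wt% Na2O ÷ 61.979 g/mol = 0.15747 mol, giving 0.31494 Na and 0.15747 O.
3.35 wt% CaO ÷ 56.077 g/mol = 0.05974 mol, giving 0.05974 Ca and 0.05974 O.
22.52 wt% Al2O3 ÷ 101.961 g/mol = 0.22087 mol, giving 0.44174 Al and 0.66261 O.
64.51 wt% SiO2 ÷ 60.083 g/mol = 1.07368 mol, giving 1.07368 Si and 2.14736 O.
Oxygen sums to 3.02718; scaling by 8/3.02718 = 2.64272 puts the formula on 8 O.
Si: 1.07368 × 2.64272 = 2.837 atoms per formula unit.

2.837 Si apfu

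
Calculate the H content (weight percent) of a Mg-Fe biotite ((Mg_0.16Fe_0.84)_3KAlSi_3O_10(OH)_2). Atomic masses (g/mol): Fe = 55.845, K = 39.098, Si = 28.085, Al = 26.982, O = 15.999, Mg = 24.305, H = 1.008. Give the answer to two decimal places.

M((Mg_0.16Fe_0.84)_3KAlSi_3O_10(OH)_2) = 496.735 g/mol.
H contributes 2 × 1.008 = 2.016 g per mole.
2.016/496.735 = 0.0041 → 0.41%.

0.41 weight percent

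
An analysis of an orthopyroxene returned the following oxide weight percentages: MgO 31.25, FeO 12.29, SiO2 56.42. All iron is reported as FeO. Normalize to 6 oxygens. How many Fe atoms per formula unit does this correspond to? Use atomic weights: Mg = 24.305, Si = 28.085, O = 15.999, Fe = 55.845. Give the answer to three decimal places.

0.363 Fe apfu

MgO (M=40.304): mol = 0.77536; Mg = 0.77536, O = 0.77536.
FeO (M=71.844): mol = 0.17107; Fe = 0.17107, O = 0.17107.
SiO2 (M=60.083): mol = 0.93903; Si = 0.93903, O = 1.87806.
ΣO = 2.82449; factor = 6/ΣO = 2.12428.
Fe apfu = 0.17107 × 2.12428 = 0.363.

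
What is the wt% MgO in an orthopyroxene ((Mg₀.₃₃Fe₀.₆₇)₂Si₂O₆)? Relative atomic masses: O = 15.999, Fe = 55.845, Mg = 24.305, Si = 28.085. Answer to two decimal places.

Molar mass of (Mg₀.₃₃Fe₀.₆₇)₂Si₂O₆ = 0.66·24.305 + 1.34·55.845 + 2·28.085 + 6·15.999 = 243.038 g/mol.
Each formula unit contains 0.66 Mg, equivalent to 0.66/1 = 0.6600 mol MgO.
M(MgO) = 1×24.305 + 1×15.999 = 40.304 g/mol.
Mass of MgO per formula unit = 0.6600 × 40.304 = 26.601 g.
MgO wt% = 26.601 / 243.038 × 100 = 10.95%.

10.95 wt%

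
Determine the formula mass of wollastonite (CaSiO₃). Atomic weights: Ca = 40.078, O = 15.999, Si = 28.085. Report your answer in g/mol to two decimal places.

M = 1·40.078 + 1·28.085 + 3·15.999

116.16 g/mol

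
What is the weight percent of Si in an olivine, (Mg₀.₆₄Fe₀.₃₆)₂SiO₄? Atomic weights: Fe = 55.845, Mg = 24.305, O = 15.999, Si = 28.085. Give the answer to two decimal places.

17.19 wt%

Formula mass = 1.28×24.305 + 0.72×55.845 + 1×28.085 + 4×15.999 = 163.400 g/mol, of which 28.085 g is Si.
So Si makes up 28.085/163.400 = 0.1719 of the mass, i.e. 17.19%.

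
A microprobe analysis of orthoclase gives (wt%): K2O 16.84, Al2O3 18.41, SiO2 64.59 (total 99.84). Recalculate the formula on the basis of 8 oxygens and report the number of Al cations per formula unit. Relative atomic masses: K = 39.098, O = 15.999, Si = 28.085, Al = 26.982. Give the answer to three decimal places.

1.006 Al apfu

K2O: 16.84/94.195 = 0.17878 mol → 0.35756 mol K, 0.17878 mol O.
Al2O3: 18.41/101.961 = 0.18056 mol → 0.36112 mol Al, 0.54168 mol O.
SiO2: 64.59/60.083 = 1.07501 mol → 1.07501 mol Si, 2.15002 mol O.
Total oxygen = 2.87048 mol. Normalization factor = 8/2.87048 = 2.78699.
Al per 8 O = 0.36112 × 2.78699 = 1.006.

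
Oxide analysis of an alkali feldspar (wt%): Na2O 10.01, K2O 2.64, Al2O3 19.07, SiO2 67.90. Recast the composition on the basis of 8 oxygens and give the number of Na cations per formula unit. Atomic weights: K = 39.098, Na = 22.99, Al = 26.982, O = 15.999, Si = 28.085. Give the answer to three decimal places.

0.858 Na apfu

Na2O (M=61.979): mol = 0.16151; Na = 0.32302, O = 0.16151.
K2O (M=94.195): mol = 0.02803; K = 0.05606, O = 0.02803.
Al2O3 (M=101.961): mol = 0.18703; Al = 0.37406, O = 0.56109.
SiO2 (M=60.083): mol = 1.13010; Si = 1.13010, O = 2.26020.
ΣO = 3.01083; factor = 8/ΣO = 2.65707.
Na apfu = 0.32302 × 2.65707 = 0.858.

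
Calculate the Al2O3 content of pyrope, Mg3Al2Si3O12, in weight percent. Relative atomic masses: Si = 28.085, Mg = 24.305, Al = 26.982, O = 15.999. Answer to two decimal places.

M(Mg3Al2Si3O12) = 403.122 g/mol; M(Al2O3) = 101.961 g/mol.
Moles Al2O3 per formula unit = 2 Al ÷ 2 = 1.0000.
Al2O3 fraction = (1.0000 × 101.961) / 403.122 = 101.961/403.122 = 0.2529.

25.29 wt%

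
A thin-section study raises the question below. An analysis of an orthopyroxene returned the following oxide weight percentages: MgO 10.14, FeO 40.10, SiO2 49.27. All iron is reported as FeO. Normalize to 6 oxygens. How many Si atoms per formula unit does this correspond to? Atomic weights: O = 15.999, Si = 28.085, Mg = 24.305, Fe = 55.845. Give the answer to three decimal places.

MgO: 10.14/40.304 = 0.25159 mol → 0.25159 mol Mg, 0.25159 mol O.
FeO: 40.10/71.844 = 0.55815 mol → 0.55815 mol Fe, 0.55815 mol O.
SiO2: 49.27/60.083 = 0.82003 mol → 0.82003 mol Si, 1.64006 mol O.
Total oxygen = 2.44980 mol. Normalization factor = 6/2.44980 = 2.44918.
Si per 6 O = 0.82003 × 2.44918 = 2.008.

2.008 Si apfu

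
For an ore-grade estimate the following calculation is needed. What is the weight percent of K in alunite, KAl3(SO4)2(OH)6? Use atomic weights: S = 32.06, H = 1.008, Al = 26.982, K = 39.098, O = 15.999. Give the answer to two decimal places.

9.44 weight percent

Formula mass = 1*39.098 + 3*26.982 + 2*32.06 + 14*15.999 + 6*1.008 = 414.198 g/mol, of which 39.098 g is K.
So K makes up 39.098/414.198 = 0.0944 of the mass, i.e. 9.44%.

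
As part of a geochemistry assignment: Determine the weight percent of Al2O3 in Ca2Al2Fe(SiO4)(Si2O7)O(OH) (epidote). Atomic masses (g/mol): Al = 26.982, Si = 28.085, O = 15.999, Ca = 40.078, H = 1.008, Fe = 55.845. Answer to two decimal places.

M(Ca2Al2Fe(SiO4)(Si2O7)O(OH)) = 483.215 g/mol; M(Al2O3) = 101.961 g/mol.
Moles Al2O3 per formula unit = 2 Al ÷ 2 = 1.0000.
Al2O3 fraction = (1.0000 × 101.961) / 483.215 = 101.961/483.215 = 0.2110.

21.10 wt%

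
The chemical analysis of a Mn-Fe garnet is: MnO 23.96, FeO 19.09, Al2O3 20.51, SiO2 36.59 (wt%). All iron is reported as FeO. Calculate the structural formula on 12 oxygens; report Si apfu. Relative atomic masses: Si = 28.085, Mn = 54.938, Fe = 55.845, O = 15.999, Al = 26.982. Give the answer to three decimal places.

3.014 Si apfu

MnO (M=70.937): mol = 0.33776; Mn = 0.33776, O = 0.33776.
FeO (M=71.844): mol = 0.26571; Fe = 0.26571, O = 0.26571.
Al2O3 (M=101.961): mol = 0.20116; Al = 0.40232, O = 0.60348.
SiO2 (M=60.083): mol = 0.60899; Si = 0.60899, O = 1.21798.
ΣO = 2.42493; factor = 12/ΣO = 4.94860.
Si apfu = 0.60899 × 4.94860 = 3.014.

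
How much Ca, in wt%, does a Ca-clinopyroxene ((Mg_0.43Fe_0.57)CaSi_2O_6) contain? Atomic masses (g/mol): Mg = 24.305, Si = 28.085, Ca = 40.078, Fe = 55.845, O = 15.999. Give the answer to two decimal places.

Molar mass of (Mg_0.43Fe_0.57)CaSi_2O_6: 0.43*24.305 + 0.57*55.845 + 1*40.078 + 2*28.085 + 6*15.999 = 234.525 g/mol.
Mass of Ca per formula unit: 1 × 40.078 = 40.078 g.
Weight fraction Ca = 40.078 / 234.525 = 0.1709.

17.09 wt%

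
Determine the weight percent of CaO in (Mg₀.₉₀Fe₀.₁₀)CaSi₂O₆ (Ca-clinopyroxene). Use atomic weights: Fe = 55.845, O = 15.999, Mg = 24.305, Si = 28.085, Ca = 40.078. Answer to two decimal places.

25.52 wt%

M((Mg₀.₉₀Fe₀.₁₀)CaSi₂O₆) = 219.701 g/mol; M(CaO) = 56.077 g/mol.
Moles CaO per formula unit = 1 Ca ÷ 1 = 1.0000.
CaO fraction = (1.0000 × 56.077) / 219.701 = 56.077/219.701 = 0.2552.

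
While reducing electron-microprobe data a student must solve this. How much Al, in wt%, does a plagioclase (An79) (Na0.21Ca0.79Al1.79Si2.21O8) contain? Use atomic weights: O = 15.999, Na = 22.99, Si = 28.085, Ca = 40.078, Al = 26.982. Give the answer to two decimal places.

Formula mass = 0.21*22.99 + 0.79*40.078 + 1.79*26.982 + 2.21*28.085 + 8*15.999 = 274.847 g/mol, of which 48.298 g is Al.
So Al makes up 48.298/274.847 = 0.1757 of the mass, i.e. 17.57%.

17.57 wt%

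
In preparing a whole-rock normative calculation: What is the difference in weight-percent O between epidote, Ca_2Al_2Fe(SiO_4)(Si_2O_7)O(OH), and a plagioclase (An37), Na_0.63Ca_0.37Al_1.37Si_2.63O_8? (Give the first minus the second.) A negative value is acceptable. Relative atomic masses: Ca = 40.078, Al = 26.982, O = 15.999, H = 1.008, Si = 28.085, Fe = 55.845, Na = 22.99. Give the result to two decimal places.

M(Ca_2Al_2Fe(SiO_4)(Si_2O_7)O(OH)) = 483.215 g/mol, so wt% O = 207.987/483.215 × 100 = 43.04%.
M(Na_0.63Ca_0.37Al_1.37Si_2.63O_8) = 268.133 g/mol, so wt% O = 127.992/268.133 × 100 = 47.73%.
43.04 − 47.73 = -4.69 pp.

-4.69 percentage points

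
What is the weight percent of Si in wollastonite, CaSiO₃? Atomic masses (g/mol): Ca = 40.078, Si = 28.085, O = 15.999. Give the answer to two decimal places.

24.18 weight percent

M(CaSiO₃) = 116.160 g/mol.
Si contributes 1 × 28.085 = 28.085 g per mole.
28.085/116.160 = 0.2418 → 24.18%.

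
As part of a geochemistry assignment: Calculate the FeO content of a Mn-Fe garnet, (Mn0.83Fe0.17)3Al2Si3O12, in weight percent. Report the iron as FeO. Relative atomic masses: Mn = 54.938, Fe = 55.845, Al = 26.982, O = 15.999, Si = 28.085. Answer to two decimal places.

Molar mass of (Mn0.83Fe0.17)3Al2Si3O12 = 2.49*54.938 + 0.51*55.845 + 2*26.982 + 3*28.085 + 12*15.999 = 495.484 g/mol.
Each formula unit contains 0.51 Fe, equivalent to 0.51/1 = 0.5100 mol FeO.
M(FeO) = 1×55.845 + 1×15.999 = 71.844 g/mol.
Mass of FeO per formula unit = 0.5100 × 71.844 = 36.640 g.
FeO wt% = 36.640 / 495.484 × 100 = 7.39%.

7.39 wt%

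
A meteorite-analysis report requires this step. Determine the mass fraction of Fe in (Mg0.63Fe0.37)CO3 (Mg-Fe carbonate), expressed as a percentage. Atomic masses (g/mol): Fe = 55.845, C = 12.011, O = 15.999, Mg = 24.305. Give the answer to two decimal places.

21.53 wt%

M((Mg0.63Fe0.37)CO3) = 95.983 g/mol.
Fe contributes 0.37 × 55.845 = 20.663 g per mole.
20.663/95.983 = 0.2153 → 21.53%.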